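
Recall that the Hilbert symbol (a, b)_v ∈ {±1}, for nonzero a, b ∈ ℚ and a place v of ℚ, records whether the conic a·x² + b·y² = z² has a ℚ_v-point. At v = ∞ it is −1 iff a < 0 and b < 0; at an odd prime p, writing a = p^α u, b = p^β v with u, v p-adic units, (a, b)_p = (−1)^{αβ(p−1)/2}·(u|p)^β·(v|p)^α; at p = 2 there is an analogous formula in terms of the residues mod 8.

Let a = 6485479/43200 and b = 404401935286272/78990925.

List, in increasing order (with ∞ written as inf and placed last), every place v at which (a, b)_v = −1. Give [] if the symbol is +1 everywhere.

[3, 13]

(a, b) ≡ (160797, 39) mod (ℚ^×)²; places V = {2, 3, 5, 7, 11, 13, 17, 19, 29, 31, ∞}.
(a,b)_2: α=-6, β=16; u≡5, v≡7 (mod 8); ε(u)ε(v)=0·1, αω(v)=-6·0, βω(u)=16·1; sum ≡ 0  ⇒  +1.
(a,b)_19: α=1, u≡18; β=2, v≡16 (mod 19); (18|19)=-1, (16|19)=+1; sign (−1)^0·-1^2·+1^1 = +1.
(a,b)_31: α=1, u≡14; β=2, v≡14 (mod 31); (14|31)=+1, (14|31)=+1; sign (−1)^0·+1^2·+1^1 = +1.
(a,b)_7: α=1, u≡4; β=2, v≡2 (mod 7); (4|7)=+1, (2|7)=+1; sign (−1)^0·+1^2·+1^1 = +1.
(a,b)_17: α=0, u≡10; β=-2, v≡7 (mod 17); (10|17)=-1, (7|17)=-1; sign (−1)^0·-1^-2·-1^0 = +1.
(a,b)_13: α=1, u≡8; β=-1, v≡12 (mod 13); (8|13)=-1, (12|13)=+1; sign (−1)^0·-1^-1·+1^1 = -1.
(a,b)_11: α=2, u≡6; β=2, v≡10 (mod 11); (6|11)=-1, (10|11)=-1; sign (−1)^0·-1^2·-1^2 = +1.
(a,b)_∞: sgn(160797)=+, sgn(39)=+, so +1.
(a,b)_5: α=-2, u≡3; β=-2, v≡1 (mod 5); (3|5)=-1, (1|5)=+1; sign (−1)^0·-1^-2·+1^-2 = +1.
(a,b)_29: α=0, u≡11; β=-2, v≡18 (mod 29); (11|29)=-1, (18|29)=-1; sign (−1)^0·-1^-2·-1^0 = +1.
(a,b)_3: α=-3, u≡1; β=1, v≡1 (mod 3); (1|3)=+1, (1|3)=+1; sign (−1)^1·+1^1·+1^-3 = -1.
(160797, 39 / ℚ) ramifies at {3, 13}: a division algebra.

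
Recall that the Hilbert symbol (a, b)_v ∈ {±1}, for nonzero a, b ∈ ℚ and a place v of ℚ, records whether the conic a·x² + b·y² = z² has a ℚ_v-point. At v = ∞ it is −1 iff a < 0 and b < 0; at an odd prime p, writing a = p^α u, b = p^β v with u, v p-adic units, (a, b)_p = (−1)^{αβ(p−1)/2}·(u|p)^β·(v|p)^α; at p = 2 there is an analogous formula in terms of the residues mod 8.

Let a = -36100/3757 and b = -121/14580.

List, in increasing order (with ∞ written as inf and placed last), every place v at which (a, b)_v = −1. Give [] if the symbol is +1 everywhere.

[2, 5, 13, inf]

(a, b) ≡ (-13, -5) mod (ℚ^×)²; places V = {2, 3, 5, 11, 13, 17, 19, ∞}.
(a,b)_19: α=2, u≡1; β=0, v≡18 (mod 19); (1|19)=+1, (18|19)=-1; sign (−1)^0·+1^0·-1^2 = +1.
(a,b)_5: α=2, u≡3; β=-1, v≡4 (mod 5); (3|5)=-1, (4|5)=+1; sign (−1)^0·-1^-1·+1^2 = -1.
(a,b)_∞: sgn(-13)=−, sgn(-5)=−, so -1.
(a,b)_13: α=-1, u≡9; β=0, v≡5 (mod 13); (9|13)=+1, (5|13)=-1; sign (−1)^0·+1^0·-1^-1 = -1.
(a,b)_2: α=2, β=-2; u≡3, v≡3 (mod 8); ε(u)ε(v)=1·1, αω(v)=2·1, βω(u)=-2·1; sum ≡ 1  ⇒  -1.
(a,b)_3: α=0, u≡2; β=-6, v≡1 (mod 3); (2|3)=-1, (1|3)=+1; sign (−1)^0·-1^-6·+1^0 = +1.
(a,b)_11: α=0, u≡4; β=2, v≡2 (mod 11); (4|11)=+1, (2|11)=-1; sign (−1)^0·+1^2·-1^0 = +1.
(a,b)_17: α=-2, u≡15; β=0, v≡6 (mod 17); (15|17)=+1, (6|17)=-1; sign (−1)^0·+1^0·-1^-2 = +1.
(-13, -5 / ℚ) ramifies at {2, 5, 13, ∞}: a division algebra.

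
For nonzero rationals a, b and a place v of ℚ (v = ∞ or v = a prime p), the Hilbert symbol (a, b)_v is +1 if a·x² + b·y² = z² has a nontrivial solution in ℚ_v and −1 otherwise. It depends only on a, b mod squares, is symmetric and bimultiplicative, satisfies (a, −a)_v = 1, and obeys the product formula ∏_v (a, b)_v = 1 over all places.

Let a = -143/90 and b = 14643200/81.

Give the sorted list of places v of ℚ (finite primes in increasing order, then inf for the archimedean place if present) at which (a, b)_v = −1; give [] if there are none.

Mod squares: a ≡ -1430, b ≡ 143. Check v ∈ {∞, 2, 3, 5, 11, 13}.
v=2: v_2(a)=-1, v_2(b)=12; units ≡ 5, 7 (mod 8); ε·ε+αω+βω = 0·1+-1·0+12·1 ≡ 0  ⇒  (a,b)_2 = +1.
v=∞: -1430 < 0 and 143 > 0  ⇒  (a,b)_∞ = +1.
v=11: a=11^1·(≡10), b=11^1·(≡6) mod 11; (10|11)=-1, (6|11)=-1; (−1)^{1·1·5}·(-1)^1·(-1)^1 = -1.
v=13: a=13^1·(≡11), b=13^1·(≡5) mod 13; (11|13)=-1, (5|13)=-1; (−1)^{1·1·6}·(-1)^1·(-1)^1 = +1.
v=3: a=3^-2·(≡1), b=3^-4·(≡2) mod 3; (1|3)=+1, (2|3)=-1; (−1)^{-2·-4·1}·(+1)^-4·(-1)^-2 = +1.
v=5: a=5^-1·(≡4), b=5^2·(≡3) mod 5; (4|5)=+1, (3|5)=-1; (−1)^{-1·2·2}·(+1)^2·(-1)^-1 = -1.
Ram(-1430, 143) = {5, 11}; no ℚ_5-point on the conic.

[5, 11]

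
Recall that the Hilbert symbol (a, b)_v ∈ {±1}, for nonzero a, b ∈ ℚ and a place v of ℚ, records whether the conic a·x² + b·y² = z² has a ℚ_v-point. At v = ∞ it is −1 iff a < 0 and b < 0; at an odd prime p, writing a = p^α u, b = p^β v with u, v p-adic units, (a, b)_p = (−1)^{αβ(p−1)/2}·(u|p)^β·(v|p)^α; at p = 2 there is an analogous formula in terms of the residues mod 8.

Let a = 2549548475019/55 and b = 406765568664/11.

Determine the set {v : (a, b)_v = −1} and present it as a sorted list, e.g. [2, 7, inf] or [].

(a, b) ≡ (2805, 34034) mod (ℚ^×)²; places V = {2, 3, 5, 7, 11, 13, 17, ∞}.
(a,b)_∞: sgn(2805)=+, sgn(34034)=+, so +1.
(a,b)_2: α=0, β=3; u≡5, v≡1 (mod 8); ε(u)ε(v)=0·0, αω(v)=0·0, βω(u)=3·1; sum ≡ 1  ⇒  -1.
(a,b)_3: α=7, u≡2; β=4, v≡2 (mod 3); (2|3)=-1, (2|3)=-1; sign (−1)^0·-1^4·-1^7 = -1.
(a,b)_17: α=1, u≡11; β=1, v≡8 (mod 17); (11|17)=-1, (8|17)=+1; sign (−1)^0·-1^1·+1^1 = -1.
(a,b)_5: α=-1, u≡4; β=0, v≡4 (mod 5); (4|5)=+1, (4|5)=+1; sign (−1)^0·+1^0·+1^-1 = +1.
(a,b)_7: α=4, u≡5; β=5, v≡4 (mod 7); (5|7)=-1, (4|7)=+1; sign (−1)^0·-1^5·+1^4 = -1.
(a,b)_13: α=4, u≡10; β=3, v≡5 (mod 13); (10|13)=+1, (5|13)=-1; sign (−1)^0·+1^3·-1^4 = +1.
(a,b)_11: α=-1, u≡8; β=-1, v≡4 (mod 11); (8|11)=-1, (4|11)=+1; sign (−1)^1·-1^-1·+1^-1 = +1.
Ram(2805, 34034) = {2, 3, 7, 17}; no ℚ_2-point on the conic.

[2, 3, 7, 17]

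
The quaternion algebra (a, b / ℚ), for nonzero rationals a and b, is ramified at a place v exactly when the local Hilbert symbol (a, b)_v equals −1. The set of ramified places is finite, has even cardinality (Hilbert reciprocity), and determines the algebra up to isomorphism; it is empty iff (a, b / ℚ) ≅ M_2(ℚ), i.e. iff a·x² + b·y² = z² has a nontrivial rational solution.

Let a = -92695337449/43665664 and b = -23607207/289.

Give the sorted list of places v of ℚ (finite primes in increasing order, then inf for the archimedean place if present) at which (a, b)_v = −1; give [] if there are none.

[13, 19, 41, inf]

(a, b) ≡ (-8569, -32383) mod (ℚ^×)²; places V = {2, 3, 7, 11, 13, 17, 19, 23, 41, 47, 53, 59, ∞}.
(a,b)_7: α=-2, u≡6; β=0, v≡3 (mod 7); (6|7)=-1, (3|7)=-1; sign (−1)^0·-1^0·-1^-2 = +1.
(a,b)_47: α=0, u≡1; β=1, v≡28 (mod 47); (1|47)=+1, (28|47)=+1; sign (−1)^0·+1^1·+1^0 = +1.
(a,b)_3: α=0, u≡2; β=6, v≡2 (mod 3); (2|3)=-1, (2|3)=-1; sign (−1)^0·-1^6·-1^0 = +1.
(a,b)_53: α=0, u≡13; β=1, v≡24 (mod 53); (13|53)=+1, (24|53)=+1; sign (−1)^0·+1^1·+1^0 = +1.
(a,b)_41: α=1, u≡21; β=0, v≡30 (mod 41); (21|41)=+1, (30|41)=-1; sign (−1)^0·+1^0·-1^1 = -1.
(a,b)_∞: sgn(-8569)=−, sgn(-32383)=−, so -1.
(a,b)_17: α=0, u≡9; β=-2, v≡13 (mod 17); (9|17)=+1, (13|17)=+1; sign (−1)^0·+1^-2·+1^0 = +1.
(a,b)_13: α=2, u≡2; β=1, v≡6 (mod 13); (2|13)=-1, (6|13)=-1; sign (−1)^0·-1^1·-1^2 = -1.
(a,b)_59: α=-2, u≡1; β=0, v≡31 (mod 59); (1|59)=+1, (31|59)=-1; sign (−1)^0·+1^0·-1^-2 = +1.
(a,b)_23: α=2, u≡22; β=0, v≡3 (mod 23); (22|23)=-1, (3|23)=+1; sign (−1)^0·-1^0·+1^2 = +1.
(a,b)_11: α=3, u≡7; β=0, v≡1 (mod 11); (7|11)=-1, (1|11)=+1; sign (−1)^0·-1^0·+1^3 = +1.
(a,b)_2: α=-8, β=0; u≡7, v≡1 (mod 8); ε(u)ε(v)=1·0, αω(v)=-8·0, βω(u)=0·0; sum ≡ 0  ⇒  +1.
(a,b)_19: α=1, u≡6; β=0, v≡2 (mod 19); (6|19)=+1, (2|19)=-1; sign (−1)^0·+1^0·-1^1 = -1.
Ram(-8569, -32383) = {13, 19, 41, ∞}; no ℚ_13-point on the conic.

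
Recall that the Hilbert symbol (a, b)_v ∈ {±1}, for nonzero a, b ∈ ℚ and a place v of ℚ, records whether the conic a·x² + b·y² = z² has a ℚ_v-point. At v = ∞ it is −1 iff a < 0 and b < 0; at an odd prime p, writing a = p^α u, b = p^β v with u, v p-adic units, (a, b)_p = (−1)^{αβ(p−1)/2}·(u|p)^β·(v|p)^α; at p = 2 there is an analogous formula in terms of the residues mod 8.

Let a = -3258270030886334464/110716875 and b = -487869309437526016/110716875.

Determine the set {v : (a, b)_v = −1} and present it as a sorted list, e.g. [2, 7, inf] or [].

[2, 3, 11, inf]

(a, b) ≡ (-7293, -273) mod (ℚ^×)²; places V = {2, 3, 5, 7, 11, 13, 17, 19, 23, ∞}.
(a,b)_23: α=2, u≡17; β=2, v≡13 (mod 23); (17|23)=-1, (13|23)=+1; sign (−1)^0·-1^2·+1^2 = +1.
(a,b)_11: α=3, u≡2; β=2, v≡2 (mod 11); (2|11)=-1, (2|11)=-1; sign (−1)^0·-1^2·-1^3 = -1.
(a,b)_19: α=2, u≡18; β=2, v≡3 (mod 19); (18|19)=-1, (3|19)=-1; sign (−1)^0·-1^2·-1^2 = +1.
(a,b)_5: α=-4, u≡3; β=-4, v≡2 (mod 5); (3|5)=-1, (2|5)=-1; sign (−1)^0·-1^-4·-1^-4 = +1.
(a,b)_7: α=2, u≡4; β=3, v≡6 (mod 7); (4|7)=+1, (6|7)=-1; sign (−1)^0·+1^3·-1^2 = +1.
(a,b)_13: α=1, u≡6; β=1, v≡5 (mod 13); (6|13)=-1, (5|13)=-1; sign (−1)^0·-1^1·-1^1 = +1.
(a,b)_∞: sgn(-7293)=−, sgn(-273)=−, so -1.
(a,b)_17: α=3, u≡8; β=2, v≡8 (mod 17); (8|17)=+1, (8|17)=+1; sign (−1)^0·+1^2·+1^3 = +1.
(a,b)_2: α=12, β=14; u≡3, v≡7 (mod 8); ε(u)ε(v)=1·1, αω(v)=12·0, βω(u)=14·1; sum ≡ 1  ⇒  -1.
(a,b)_3: α=-11, u≡2; β=-11, v≡2 (mod 3); (2|3)=-1, (2|3)=-1; sign (−1)^1·-1^-11·-1^-11 = -1.
|Ram(-7293, -273)| = 4, even; anisotropic at {2, 3, 11, ∞}.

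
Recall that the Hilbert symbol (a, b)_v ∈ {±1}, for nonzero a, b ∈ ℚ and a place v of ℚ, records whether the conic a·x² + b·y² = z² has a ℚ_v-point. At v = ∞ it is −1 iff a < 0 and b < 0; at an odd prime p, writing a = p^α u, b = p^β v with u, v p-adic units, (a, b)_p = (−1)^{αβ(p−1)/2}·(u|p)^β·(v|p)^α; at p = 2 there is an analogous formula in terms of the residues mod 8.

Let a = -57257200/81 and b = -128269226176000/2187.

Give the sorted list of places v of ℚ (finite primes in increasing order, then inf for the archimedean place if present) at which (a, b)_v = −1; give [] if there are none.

(a, b) ≡ (-7, -2730) mod (ℚ^×)²; places V = {2, 3, 5, 7, 11, 13, 19, ∞}.
(a,b)_11: α=2, u≡5; β=0, v≡4 (mod 11); (5|11)=+1, (4|11)=+1; sign (−1)^0·+1^0·+1^2 = +1.
(a,b)_2: α=4, β=9; u≡1, v≡3 (mod 8); ε(u)ε(v)=0·1, αω(v)=4·1, βω(u)=9·0; sum ≡ 0  ⇒  +1.
(a,b)_7: α=1, u≡3; β=1, v≡4 (mod 7); (3|7)=-1, (4|7)=+1; sign (−1)^1·-1^1·+1^1 = +1.
(a,b)_19: α=0, u≡12; β=4, v≡6 (mod 19); (12|19)=-1, (6|19)=+1; sign (−1)^0·-1^4·+1^0 = +1.
(a,b)_13: α=2, u≡2; β=3, v≡5 (mod 13); (2|13)=-1, (5|13)=-1; sign (−1)^0·-1^3·-1^2 = -1.
(a,b)_3: α=-4, u≡2; β=-7, v≡2 (mod 3); (2|3)=-1, (2|3)=-1; sign (−1)^0·-1^-7·-1^-4 = -1.
(a,b)_5: α=2, u≡2; β=3, v≡1 (mod 5); (2|5)=-1, (1|5)=+1; sign (−1)^0·-1^3·+1^2 = -1.
(a,b)_∞: sgn(-7)=−, sgn(-2730)=−, so -1.
(-7, -2730 / ℚ) ramifies at {3, 5, 13, ∞}: a division algebra.

[3, 5, 13, inf]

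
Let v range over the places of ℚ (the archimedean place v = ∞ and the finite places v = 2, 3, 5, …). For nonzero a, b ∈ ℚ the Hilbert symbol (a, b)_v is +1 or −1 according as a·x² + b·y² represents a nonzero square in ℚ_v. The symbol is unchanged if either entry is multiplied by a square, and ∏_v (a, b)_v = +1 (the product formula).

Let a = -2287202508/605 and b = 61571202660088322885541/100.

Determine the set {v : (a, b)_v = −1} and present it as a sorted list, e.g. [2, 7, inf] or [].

[19, 31, 37, 43]

(a, b) ≡ (-3921815, 3958669) mod (ℚ^×)²; places V = {2, 3, 5, 11, 13, 17, 19, 29, 31, 37, 43, 47, 53, ∞}.
(a,b)_2: α=2, β=-2; u≡1, v≡5 (mod 8); ε(u)ε(v)=0·0, αω(v)=2·1, βω(u)=-2·0; sum ≡ 0  ⇒  +1.
(a,b)_37: α=1, u≡16; β=2, v≡23 (mod 37); (16|37)=+1, (23|37)=-1; sign (−1)^0·+1^2·-1^1 = -1.
(a,b)_19: α=0, u≡15; β=1, v≡6 (mod 19); (15|19)=-1, (6|19)=+1; sign (−1)^0·-1^1·+1^0 = -1.
(a,b)_5: α=-1, u≡2; β=-2, v≡4 (mod 5); (2|5)=-1, (4|5)=+1; sign (−1)^0·-1^-2·+1^-1 = +1.
(a,b)_29: α=1, u≡18; β=2, v≡6 (mod 29); (18|29)=-1, (6|29)=+1; sign (−1)^0·-1^2·+1^1 = +1.
(a,b)_∞: sgn(-3921815)=−, sgn(3958669)=+, so +1.
(a,b)_47: α=0, u≡9; β=1, v≡34 (mod 47); (9|47)=+1, (34|47)=+1; sign (−1)^0·+1^1·+1^0 = +1.
(a,b)_13: α=0, u≡1; β=1, v≡12 (mod 13); (1|13)=+1, (12|13)=+1; sign (−1)^0·+1^1·+1^0 = +1.
(a,b)_3: α=6, u≡1; β=2, v≡1 (mod 3); (1|3)=+1, (1|3)=+1; sign (−1)^0·+1^2·+1^6 = +1.
(a,b)_31: α=0, u≡27; β=1, v≡14 (mod 31); (27|31)=-1, (14|31)=+1; sign (−1)^0·-1^1·+1^0 = -1.
(a,b)_53: α=0, u≡33; β=2, v≡38 (mod 53); (33|53)=-1, (38|53)=+1; sign (−1)^0·-1^2·+1^0 = +1.
(a,b)_11: α=-2, u≡5; β=1, v≡4 (mod 11); (5|11)=+1, (4|11)=+1; sign (−1)^0·+1^1·+1^-2 = +1.
(a,b)_43: α=1, u≡24; β=2, v≡37 (mod 43); (24|43)=+1, (37|43)=-1; sign (−1)^0·+1^2·-1^1 = -1.
(a,b)_17: α=1, u≡11; β=2, v≡2 (mod 17); (11|17)=-1, (2|17)=+1; sign (−1)^0·-1^2·+1^1 = +1.
(-3921815, 3958669 / ℚ) ramifies at {19, 31, 37, 43}: a division algebra.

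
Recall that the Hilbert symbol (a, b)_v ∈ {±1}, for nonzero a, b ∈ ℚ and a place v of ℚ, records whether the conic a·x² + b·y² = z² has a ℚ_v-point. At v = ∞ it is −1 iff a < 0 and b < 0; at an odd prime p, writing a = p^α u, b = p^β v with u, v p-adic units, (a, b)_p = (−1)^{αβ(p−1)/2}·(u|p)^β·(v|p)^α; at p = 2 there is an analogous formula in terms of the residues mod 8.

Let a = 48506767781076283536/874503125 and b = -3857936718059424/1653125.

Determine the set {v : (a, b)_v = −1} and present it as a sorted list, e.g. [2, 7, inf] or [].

[2, 11, 19, 31]

Mod squares: a ≡ 502645, b ≡ -93491970. Check v ∈ {∞, 2, 3, 5, 7, 11, 13, 19, 23, 31, 37}.
v=23: a=23^-4·(≡16), b=23^-2·(≡7) mod 23; (16|23)=+1, (7|23)=-1; (−1)^{-4·-2·11}·(+1)^-2·(-1)^-4 = +1.
v=5: a=5^-5·(≡1), b=5^-5·(≡4) mod 5; (1|5)=+1, (4|5)=+1; (−1)^{-5·-5·2}·(+1)^-5·(+1)^-5 = +1.
v=∞: 502645 > 0 and -93491970 < 0  ⇒  (a,b)_∞ = +1.
v=2: v_2(a)=4, v_2(b)=5; units ≡ 5, 7 (mod 8); ε·ε+αω+βω = 0·1+4·0+5·1 ≡ 1  ⇒  (a,b)_2 = -1.
v=37: a=37^1·(≡6), b=37^1·(≡6) mod 37; (6|37)=-1, (6|37)=-1; (−1)^{1·1·18}·(-1)^1·(-1)^1 = +1.
v=31: a=31^2·(≡27), b=31^1·(≡6) mod 31; (27|31)=-1, (6|31)=-1; (−1)^{2·1·15}·(-1)^1·(-1)^2 = -1.
v=3: a=3^22·(≡1), b=3^7·(≡1) mod 3; (1|3)=+1, (1|3)=+1; (−1)^{22·7·1}·(+1)^7·(+1)^22 = +1.
v=11: a=11^1·(≡3), b=11^1·(≡3) mod 11; (3|11)=+1, (3|11)=+1; (−1)^{1·1·5}·(+1)^1·(+1)^1 = -1.
v=13: a=13^1·(≡9), b=13^1·(≡10) mod 13; (9|13)=+1, (10|13)=+1; (−1)^{1·1·6}·(+1)^1·(+1)^1 = +1.
v=19: a=19^1·(≡7), b=19^3·(≡4) mod 19; (7|19)=+1, (4|19)=+1; (−1)^{1·3·9}·(+1)^3·(+1)^1 = -1.
v=7: a=7^0·(≡3), b=7^2·(≡4) mod 7; (3|7)=-1, (4|7)=+1; (−1)^{0·2·3}·(-1)^2·(+1)^0 = +1.
|Ram(502645, -93491970)| = 4, even; anisotropic at {2, 11, 19, 31}.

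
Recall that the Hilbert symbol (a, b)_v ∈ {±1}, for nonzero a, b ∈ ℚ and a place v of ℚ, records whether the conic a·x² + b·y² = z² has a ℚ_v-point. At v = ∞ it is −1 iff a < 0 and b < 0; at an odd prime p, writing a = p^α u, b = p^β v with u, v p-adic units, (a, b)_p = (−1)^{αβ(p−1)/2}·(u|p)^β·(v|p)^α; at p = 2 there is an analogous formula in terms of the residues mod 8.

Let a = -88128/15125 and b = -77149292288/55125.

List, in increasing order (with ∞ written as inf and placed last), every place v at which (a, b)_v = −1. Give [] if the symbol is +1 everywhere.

(a, b) ≡ (-85, -2848435) mod (ℚ^×)²; places V = {2, 3, 5, 7, 11, 17, 23, 31, 47, ∞}.
(a,b)_7: α=0, u≡6; β=-2, v≡6 (mod 7); (6|7)=-1, (6|7)=-1; sign (−1)^0·-1^-2·-1^0 = +1.
(a,b)_5: α=-3, u≡2; β=-3, v≡2 (mod 5); (2|5)=-1, (2|5)=-1; sign (−1)^0·-1^-3·-1^-3 = +1.
(a,b)_47: α=0, u≡16; β=1, v≡25 (mod 47); (16|47)=+1, (25|47)=+1; sign (−1)^0·+1^1·+1^0 = +1.
(a,b)_∞: sgn(-85)=−, sgn(-2848435)=−, so -1.
(a,b)_31: α=0, u≡19; β=1, v≡27 (mod 31); (19|31)=+1, (27|31)=-1; sign (−1)^0·+1^1·-1^0 = +1.
(a,b)_3: α=4, u≡2; β=-2, v≡2 (mod 3); (2|3)=-1, (2|3)=-1; sign (−1)^0·-1^-2·-1^4 = +1.
(a,b)_17: α=1, u≡10; β=1, v≡7 (mod 17); (10|17)=-1, (7|17)=-1; sign (−1)^0·-1^1·-1^1 = +1.
(a,b)_11: α=-2, u≡1; β=0, v≡5 (mod 11); (1|11)=+1, (5|11)=+1; sign (−1)^0·+1^0·+1^-2 = +1.
(a,b)_23: α=0, u≡17; β=3, v≡22 (mod 23); (17|23)=-1, (22|23)=-1; sign (−1)^0·-1^3·-1^0 = -1.
(a,b)_2: α=6, β=8; u≡3, v≡5 (mod 8); ε(u)ε(v)=1·0, αω(v)=6·1, βω(u)=8·1; sum ≡ 0  ⇒  +1.
|Ram(-85, -2848435)| = 2, even; anisotropic at {23, ∞}.

[23, inf]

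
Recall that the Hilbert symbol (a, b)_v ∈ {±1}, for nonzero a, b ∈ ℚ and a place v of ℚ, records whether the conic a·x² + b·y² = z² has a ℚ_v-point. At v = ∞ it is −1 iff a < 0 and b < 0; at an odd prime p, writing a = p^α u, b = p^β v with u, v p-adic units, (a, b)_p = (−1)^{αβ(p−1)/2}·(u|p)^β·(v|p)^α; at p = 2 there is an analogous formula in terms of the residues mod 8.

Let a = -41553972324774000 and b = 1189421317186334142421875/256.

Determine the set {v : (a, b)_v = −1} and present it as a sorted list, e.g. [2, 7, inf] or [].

Mod squares: a ≡ -5735, b ≡ 771867915. Check v ∈ {∞, 2, 3, 5, 7, 13, 17, 29, 31, 37}.
v=17: a=17^2·(≡10), b=17^3·(≡16) mod 17; (10|17)=-1, (16|17)=+1; (−1)^{2·3·8}·(-1)^3·(+1)^2 = -1.
v=5: a=5^3·(≡3), b=5^7·(≡3) mod 5; (3|5)=-1, (3|5)=-1; (−1)^{3·7·2}·(-1)^7·(-1)^3 = +1.
v=13: a=13^2·(≡7), b=13^3·(≡3) mod 13; (7|13)=-1, (3|13)=+1; (−1)^{2·3·6}·(-1)^3·(+1)^2 = -1.
v=29: a=29^2·(≡16), b=29^3·(≡20) mod 29; (16|29)=+1, (20|29)=+1; (−1)^{2·3·14}·(+1)^3·(+1)^2 = +1.
v=∞: -5735 < 0 and 771867915 > 0  ⇒  (a,b)_∞ = +1.
v=31: a=31^1·(≡20), b=31^1·(≡30) mod 31; (20|31)=+1, (30|31)=-1; (−1)^{1·1·15}·(+1)^1·(-1)^1 = +1.
v=7: a=7^2·(≡6), b=7^5·(≡5) mod 7; (6|7)=-1, (5|7)=-1; (−1)^{2·5·3}·(-1)^5·(-1)^2 = -1.
v=3: a=3^2·(≡1), b=3^1·(≡2) mod 3; (1|3)=+1, (2|3)=-1; (−1)^{2·1·1}·(+1)^1·(-1)^2 = +1.
v=2: v_2(a)=4, v_2(b)=-8; units ≡ 1, 3 (mod 8); ε·ε+αω+βω = 0·1+4·1+-8·0 ≡ 0  ⇒  (a,b)_2 = +1.
v=37: a=37^1·(≡27), b=37^1·(≡14) mod 37; (27|37)=+1, (14|37)=-1; (−1)^{1·1·18}·(+1)^1·(-1)^1 = -1.
Ram(-5735, 771867915) = {7, 13, 17, 37}; no ℚ_7-point on the conic.

[7, 13, 17, 37]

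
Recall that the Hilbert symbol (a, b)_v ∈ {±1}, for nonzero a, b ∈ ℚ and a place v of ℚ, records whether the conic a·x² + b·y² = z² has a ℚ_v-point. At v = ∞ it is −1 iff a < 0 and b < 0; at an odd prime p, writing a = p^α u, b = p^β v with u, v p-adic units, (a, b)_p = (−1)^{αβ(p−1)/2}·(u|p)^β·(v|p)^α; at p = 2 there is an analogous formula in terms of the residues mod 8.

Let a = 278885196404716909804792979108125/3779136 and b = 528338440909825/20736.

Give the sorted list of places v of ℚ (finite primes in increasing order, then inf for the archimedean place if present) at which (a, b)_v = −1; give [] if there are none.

(a, b) ≡ (971413, 5236153) mod (ℚ^×)²; places V = {2, 3, 5, 7, 11, 13, 17, 19, 29, 41, 43, ∞}.
(a,b)_11: α=2, u≡5; β=0, v≡7 (mod 11); (5|11)=+1, (7|11)=-1; sign (−1)^0·+1^0·-1^2 = +1.
(a,b)_7: α=2, u≡2; β=4, v≡5 (mod 7); (2|7)=+1, (5|7)=-1; sign (−1)^0·+1^4·-1^2 = +1.
(a,b)_43: α=3, u≡11; β=1, v≡6 (mod 43); (11|43)=+1, (6|43)=+1; sign (−1)^1·+1^1·+1^3 = -1.
(a,b)_3: α=-10, u≡1; β=-4, v≡1 (mod 3); (1|3)=+1, (1|3)=+1; sign (−1)^0·+1^-4·+1^-10 = +1.
(a,b)_2: α=-6, β=-8; u≡5, v≡1 (mod 8); ε(u)ε(v)=0·0, αω(v)=-6·0, βω(u)=-8·1; sum ≡ 0  ⇒  +1.
(a,b)_19: α=3, u≡6; β=1, v≡5 (mod 19); (6|19)=+1, (5|19)=+1; sign (−1)^1·+1^1·+1^3 = -1.
(a,b)_17: α=2, u≡1; β=1, v≡14 (mod 17); (1|17)=+1, (14|17)=-1; sign (−1)^0·+1^1·-1^2 = +1.
(a,b)_5: α=4, u≡3; β=2, v≡3 (mod 5); (3|5)=-1, (3|5)=-1; sign (−1)^0·-1^2·-1^4 = +1.
(a,b)_∞: sgn(971413)=+, sgn(5236153)=+, so +1.
(a,b)_41: α=5, u≡1; β=2, v≡8 (mod 41); (1|41)=+1, (8|41)=+1; sign (−1)^0·+1^2·+1^5 = +1.
(a,b)_13: α=2, u≡9; β=1, v≡6 (mod 13); (9|13)=+1, (6|13)=-1; sign (−1)^0·+1^1·-1^2 = +1.
(a,b)_29: α=3, u≡3; β=1, v≡15 (mod 29); (3|29)=-1, (15|29)=-1; sign (−1)^0·-1^1·-1^3 = +1.
|Ram(971413, 5236153)| = 2, even; anisotropic at {19, 43}.

[19, 43]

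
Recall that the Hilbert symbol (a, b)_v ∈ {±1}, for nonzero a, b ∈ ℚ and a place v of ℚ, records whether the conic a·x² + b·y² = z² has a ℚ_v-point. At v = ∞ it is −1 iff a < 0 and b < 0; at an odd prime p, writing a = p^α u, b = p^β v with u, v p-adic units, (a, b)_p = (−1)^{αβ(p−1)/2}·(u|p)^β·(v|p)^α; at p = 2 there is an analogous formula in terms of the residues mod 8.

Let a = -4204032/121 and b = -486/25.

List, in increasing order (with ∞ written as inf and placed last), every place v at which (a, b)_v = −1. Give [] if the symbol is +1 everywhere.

[3, 17, 23, inf]

(a, b) ≡ (-16422, -6) mod (ℚ^×)²; places V = {2, 3, 5, 7, 11, 17, 23, ∞}.
(a,b)_5: α=0, u≡3; β=-2, v≡4 (mod 5); (3|5)=-1, (4|5)=+1; sign (−1)^0·-1^-2·+1^0 = +1.
(a,b)_7: α=1, u≡5; β=0, v≡1 (mod 7); (5|7)=-1, (1|7)=+1; sign (−1)^0·-1^0·+1^1 = +1.
(a,b)_11: α=-2, u≡3; β=0, v≡3 (mod 11); (3|11)=+1, (3|11)=+1; sign (−1)^0·+1^0·+1^-2 = +1.
(a,b)_∞: sgn(-16422)=−, sgn(-6)=−, so -1.
(a,b)_23: α=1, u≡11; β=0, v≡10 (mod 23); (11|23)=-1, (10|23)=-1; sign (−1)^0·-1^0·-1^1 = -1.
(a,b)_2: α=9, β=1; u≡5, v≡5 (mod 8); ε(u)ε(v)=0·0, αω(v)=9·1, βω(u)=1·1; sum ≡ 0  ⇒  +1.
(a,b)_3: α=1, u≡1; β=5, v≡1 (mod 3); (1|3)=+1, (1|3)=+1; sign (−1)^1·+1^5·+1^1 = -1.
(a,b)_17: α=1, u≡10; β=0, v≡3 (mod 17); (10|17)=-1, (3|17)=-1; sign (−1)^0·-1^0·-1^1 = -1.
|Ram(-16422, -6)| = 4, even; anisotropic at {3, 17, 23, ∞}.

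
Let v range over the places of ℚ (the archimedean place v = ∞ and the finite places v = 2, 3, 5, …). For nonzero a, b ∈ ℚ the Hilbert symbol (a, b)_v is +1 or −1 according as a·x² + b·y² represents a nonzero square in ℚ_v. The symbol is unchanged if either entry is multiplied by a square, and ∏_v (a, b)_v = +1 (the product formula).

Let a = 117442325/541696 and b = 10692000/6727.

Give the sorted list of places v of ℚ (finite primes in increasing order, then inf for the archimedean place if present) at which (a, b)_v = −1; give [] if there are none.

Mod squares: a ≡ 77, b ≡ 2310. Check v ∈ {∞, 2, 3, 5, 7, 11, 13, 19, 23, 31}.
v=2: v_2(a)=-10, v_2(b)=5; units ≡ 5, 3 (mod 8); ε·ε+αω+βω = 0·1+-10·1+5·1 ≡ 1  ⇒  (a,b)_2 = -1.
v=5: a=5^2·(≡3), b=5^3·(≡3) mod 5; (3|5)=-1, (3|5)=-1; (−1)^{2·3·2}·(-1)^3·(-1)^2 = -1.
v=19: a=19^2·(≡17), b=19^0·(≡16) mod 19; (17|19)=+1, (16|19)=+1; (−1)^{2·0·9}·(+1)^0·(+1)^2 = +1.
v=31: a=31^0·(≡17), b=31^-2·(≡1) mod 31; (17|31)=-1, (1|31)=+1; (−1)^{0·-2·15}·(-1)^-2·(+1)^0 = +1.
v=13: a=13^2·(≡3), b=13^0·(≡12) mod 13; (3|13)=+1, (12|13)=+1; (−1)^{2·0·6}·(+1)^0·(+1)^2 = +1.
v=11: a=11^1·(≡8), b=11^1·(≡3) mod 11; (8|11)=-1, (3|11)=+1; (−1)^{1·1·5}·(-1)^1·(+1)^1 = +1.
v=3: a=3^0·(≡2), b=3^5·(≡2) mod 3; (2|3)=-1, (2|3)=-1; (−1)^{0·5·1}·(-1)^5·(-1)^0 = -1.
v=7: a=7^1·(≡1), b=7^-1·(≡2) mod 7; (1|7)=+1, (2|7)=+1; (−1)^{1·-1·3}·(+1)^-1·(+1)^1 = -1.
v=23: a=23^-2·(≡2), b=23^0·(≡20) mod 23; (2|23)=+1, (20|23)=-1; (−1)^{-2·0·11}·(+1)^0·(-1)^-2 = +1.
v=∞: 77 > 0 and 2310 > 0  ⇒  (a,b)_∞ = +1.
(77, 2310 / ℚ) ramifies at {2, 3, 5, 7}: a division algebra.

[2, 3, 5, 7]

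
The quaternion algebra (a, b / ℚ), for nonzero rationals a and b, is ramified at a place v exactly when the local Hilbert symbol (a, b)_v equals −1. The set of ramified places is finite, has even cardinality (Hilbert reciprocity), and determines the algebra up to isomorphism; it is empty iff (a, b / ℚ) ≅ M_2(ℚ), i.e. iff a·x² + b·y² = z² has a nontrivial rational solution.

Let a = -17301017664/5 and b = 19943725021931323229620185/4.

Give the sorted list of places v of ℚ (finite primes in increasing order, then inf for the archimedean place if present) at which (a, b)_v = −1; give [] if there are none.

Mod squares: a ≡ -150182445, b ≡ 1614865. Check v ∈ {∞, 2, 3, 5, 7, 13, 29, 31, 37, 43}.
v=13: a=13^0·(≡1), b=13^2·(≡2) mod 13; (1|13)=+1, (2|13)=-1; (−1)^{0·2·6}·(+1)^2·(-1)^0 = +1.
v=37: a=37^1·(≡10), b=37^3·(≡20) mod 37; (10|37)=+1, (20|37)=-1; (−1)^{1·3·18}·(+1)^3·(-1)^1 = -1.
v=43: a=43^1·(≡15), b=43^3·(≡40) mod 43; (15|43)=+1, (40|43)=+1; (−1)^{1·3·21}·(+1)^3·(+1)^1 = -1.
v=3: a=3^3·(≡2), b=3^6·(≡1) mod 3; (2|3)=-1, (1|3)=+1; (−1)^{3·6·1}·(-1)^6·(+1)^3 = +1.
v=7: a=7^1·(≡4), b=7^3·(≡6) mod 7; (4|7)=+1, (6|7)=-1; (−1)^{1·3·3}·(+1)^3·(-1)^1 = +1.
v=31: a=31^1·(≡24), b=31^2·(≡27) mod 31; (24|31)=-1, (27|31)=-1; (−1)^{1·2·15}·(-1)^2·(-1)^1 = -1.
v=5: a=5^-1·(≡1), b=5^1·(≡3) mod 5; (1|5)=+1, (3|5)=-1; (−1)^{-1·1·2}·(+1)^1·(-1)^-1 = -1.
v=29: a=29^1·(≡28), b=29^3·(≡16) mod 29; (28|29)=+1, (16|29)=+1; (−1)^{1·3·14}·(+1)^3·(+1)^1 = +1.
v=∞: -150182445 < 0 and 1614865 > 0  ⇒  (a,b)_∞ = +1.
v=2: v_2(a)=6, v_2(b)=-2; units ≡ 3, 1 (mod 8); ε·ε+αω+βω = 1·0+6·0+-2·1 ≡ 0  ⇒  (a,b)_2 = +1.
(-150182445, 1614865 / ℚ) ramifies at {5, 31, 37, 43}: a division algebra.

[5, 31, 37, 43]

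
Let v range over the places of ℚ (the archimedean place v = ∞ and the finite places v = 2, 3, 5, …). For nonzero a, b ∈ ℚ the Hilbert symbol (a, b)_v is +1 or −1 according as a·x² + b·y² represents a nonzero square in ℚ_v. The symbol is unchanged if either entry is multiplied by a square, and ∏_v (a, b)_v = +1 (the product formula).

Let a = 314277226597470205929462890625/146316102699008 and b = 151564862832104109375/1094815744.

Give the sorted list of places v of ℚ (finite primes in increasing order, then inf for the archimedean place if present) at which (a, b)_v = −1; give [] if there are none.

[13, 19]

Mod squares: a ≡ 2248194, b ≡ 247. Check v ∈ {∞, 2, 3, 5, 11, 13, 17, 19, 37, 41, 47}.
v=19: a=19^1·(≡8), b=19^1·(≡18) mod 19; (8|19)=-1, (18|19)=-1; (−1)^{1·1·9}·(-1)^1·(-1)^1 = -1.
v=37: a=37^3·(≡17), b=37^2·(≡36) mod 37; (17|37)=-1, (36|37)=+1; (−1)^{3·2·18}·(-1)^2·(+1)^3 = +1.
v=11: a=11^-4·(≡1), b=11^-2·(≡3) mod 11; (1|11)=+1, (3|11)=+1; (−1)^{-4·-2·5}·(+1)^-2·(+1)^-4 = +1.
v=5: a=5^10·(≡4), b=5^6·(≡2) mod 5; (4|5)=+1, (2|5)=-1; (−1)^{10·6·2}·(+1)^6·(-1)^10 = +1.
v=13: a=13^1·(≡9), b=13^1·(≡8) mod 13; (9|13)=+1, (8|13)=-1; (−1)^{1·1·6}·(+1)^1·(-1)^1 = -1.
v=17: a=17^2·(≡10), b=17^2·(≡13) mod 17; (10|17)=-1, (13|17)=+1; (−1)^{2·2·8}·(-1)^2·(+1)^2 = +1.
v=2: v_2(a)=-11, v_2(b)=-12; units ≡ 1, 7 (mod 8); ε·ε+αω+βω = 0·1+-11·0+-12·0 ≡ 0  ⇒  (a,b)_2 = +1.
v=∞: 2248194 > 0 and 247 > 0  ⇒  (a,b)_∞ = +1.
v=41: a=41^3·(≡3), b=41^2·(≡4) mod 41; (3|41)=-1, (4|41)=+1; (−1)^{3·2·20}·(-1)^2·(+1)^3 = +1.
v=47: a=47^-4·(≡41), b=47^-2·(≡9) mod 47; (41|47)=-1, (9|47)=+1; (−1)^{-4·-2·23}·(-1)^-2·(+1)^-4 = +1.
v=3: a=3^17·(≡1), b=3^10·(≡1) mod 3; (1|3)=+1, (1|3)=+1; (−1)^{17·10·1}·(+1)^10·(+1)^17 = +1.
(2248194, 247 / ℚ) ramifies at {13, 19}: a division algebra.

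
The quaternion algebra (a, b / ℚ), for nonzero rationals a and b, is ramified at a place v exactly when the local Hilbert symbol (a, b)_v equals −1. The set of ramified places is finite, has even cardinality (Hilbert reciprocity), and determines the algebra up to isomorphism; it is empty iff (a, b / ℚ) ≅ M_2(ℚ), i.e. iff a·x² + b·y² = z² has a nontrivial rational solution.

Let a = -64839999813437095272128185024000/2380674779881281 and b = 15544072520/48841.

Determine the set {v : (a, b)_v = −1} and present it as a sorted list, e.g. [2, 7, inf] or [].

Mod squares: a ≡ -190, b ≡ 4370. Check v ∈ {∞, 2, 3, 5, 13, 17, 19, 23, 37, 41, 43}.
v=∞: -190 < 0 and 4370 > 0  ⇒  (a,b)_∞ = +1.
v=3: a=3^-6·(≡2), b=3^0·(≡2) mod 3; (2|3)=-1, (2|3)=-1; (−1)^{-6·0·1}·(-1)^0·(-1)^-6 = +1.
v=43: a=43^2·(≡31), b=43^0·(≡27) mod 43; (31|43)=+1, (27|43)=-1; (−1)^{2·0·21}·(+1)^0·(-1)^2 = +1.
v=17: a=17^-4·(≡7), b=17^-2·(≡16) mod 17; (7|17)=-1, (16|17)=+1; (−1)^{-4·-2·8}·(-1)^-2·(+1)^-4 = +1.
v=19: a=19^5·(≡17), b=19^1·(≡8) mod 19; (17|19)=+1, (8|19)=-1; (−1)^{5·1·9}·(+1)^1·(-1)^5 = +1.
v=5: a=5^3·(≡3), b=5^1·(≡4) mod 5; (3|5)=-1, (4|5)=+1; (−1)^{3·1·2}·(-1)^1·(+1)^3 = -1.
v=23: a=23^8·(≡11), b=23^3·(≡4) mod 23; (11|23)=-1, (4|23)=+1; (−1)^{8·3·11}·(-1)^3·(+1)^8 = -1.
v=2: v_2(a)=9, v_2(b)=3; units ≡ 1, 1 (mod 8); ε·ε+αω+βω = 0·0+9·0+3·0 ≡ 0  ⇒  (a,b)_2 = +1.
v=13: a=13^-4·(≡2), b=13^-2·(≡5) mod 13; (2|13)=-1, (5|13)=-1; (−1)^{-4·-2·6}·(-1)^-2·(-1)^-4 = +1.
v=41: a=41^4·(≡3), b=41^2·(≡19) mod 41; (3|41)=-1, (19|41)=-1; (−1)^{4·2·20}·(-1)^2·(-1)^4 = +1.
v=37: a=37^-2·(≡31), b=37^0·(≡4) mod 37; (31|37)=-1, (4|37)=+1; (−1)^{-2·0·18}·(-1)^0·(+1)^-2 = +1.
|Ram(-190, 4370)| = 2, even; anisotropic at {5, 23}.

[5, 23]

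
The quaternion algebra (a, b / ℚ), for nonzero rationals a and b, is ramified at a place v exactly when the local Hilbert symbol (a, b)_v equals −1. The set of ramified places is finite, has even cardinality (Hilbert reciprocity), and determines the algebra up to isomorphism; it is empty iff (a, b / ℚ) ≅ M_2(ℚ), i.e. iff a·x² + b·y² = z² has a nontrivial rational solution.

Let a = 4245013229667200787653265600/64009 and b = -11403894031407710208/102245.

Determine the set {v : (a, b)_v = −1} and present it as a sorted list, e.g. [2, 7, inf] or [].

Mod squares: a ≡ 779, b ≡ -85. Check v ∈ {∞, 2, 3, 5, 11, 13, 17, 19, 23, 29, 37, 41}.
v=23: a=23^-2·(≡14), b=23^0·(≡7) mod 23; (14|23)=-1, (7|23)=-1; (−1)^{-2·0·11}·(-1)^0·(-1)^-2 = +1.
v=13: a=13^0·(≡10), b=13^-2·(≡2) mod 13; (10|13)=+1, (2|13)=-1; (−1)^{0·-2·6}·(+1)^-2·(-1)^0 = +1.
v=5: a=5^2·(≡1), b=5^-1·(≡3) mod 5; (1|5)=+1, (3|5)=-1; (−1)^{2·-1·2}·(+1)^-1·(-1)^2 = +1.
v=17: a=17^2·(≡6), b=17^1·(≡5) mod 17; (6|17)=-1, (5|17)=-1; (−1)^{2·1·8}·(-1)^1·(-1)^2 = -1.
v=2: v_2(a)=6, v_2(b)=16; units ≡ 3, 3 (mod 8); ε·ε+αω+βω = 1·1+6·1+16·1 ≡ 1  ⇒  (a,b)_2 = -1.
v=19: a=19^3·(≡8), b=19^2·(≡2) mod 19; (8|19)=-1, (2|19)=-1; (−1)^{3·2·9}·(-1)^2·(-1)^3 = -1.
v=29: a=29^2·(≡5), b=29^0·(≡11) mod 29; (5|29)=+1, (11|29)=-1; (−1)^{2·0·14}·(+1)^0·(-1)^2 = +1.
v=11: a=11^-2·(≡4), b=11^-2·(≡1) mod 11; (4|11)=+1, (1|11)=+1; (−1)^{-2·-2·5}·(+1)^-2·(+1)^-2 = +1.
v=3: a=3^2·(≡2), b=3^2·(≡2) mod 3; (2|3)=-1, (2|3)=-1; (−1)^{2·2·1}·(-1)^2·(-1)^2 = +1.
v=∞: 779 > 0 and -85 < 0  ⇒  (a,b)_∞ = +1.
v=37: a=37^6·(≡2), b=37^4·(≡3) mod 37; (2|37)=-1, (3|37)=+1; (−1)^{6·4·18}·(-1)^4·(+1)^6 = +1.
v=41: a=41^3·(≡28), b=41^2·(≡38) mod 41; (28|41)=-1, (38|41)=-1; (−1)^{3·2·20}·(-1)^2·(-1)^3 = -1.
(779, -85 / ℚ) ramifies at {2, 17, 19, 41}: a division algebra.

[2, 17, 19, 41]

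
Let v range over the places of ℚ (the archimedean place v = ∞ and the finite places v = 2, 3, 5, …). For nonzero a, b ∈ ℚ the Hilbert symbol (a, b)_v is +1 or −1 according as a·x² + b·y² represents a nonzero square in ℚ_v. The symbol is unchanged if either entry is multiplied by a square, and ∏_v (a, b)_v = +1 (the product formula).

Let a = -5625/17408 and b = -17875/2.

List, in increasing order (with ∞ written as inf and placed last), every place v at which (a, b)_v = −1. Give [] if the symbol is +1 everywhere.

[5, inf]

Mod squares: a ≡ -17, b ≡ -1430. Check v ∈ {∞, 2, 3, 5, 11, 13, 17}.
v=2: v_2(a)=-10, v_2(b)=-1; units ≡ 7, 5 (mod 8); ε·ε+αω+βω = 1·0+-10·1+-1·0 ≡ 0  ⇒  (a,b)_2 = +1.
v=5: a=5^4·(≡2), b=5^3·(≡1) mod 5; (2|5)=-1, (1|5)=+1; (−1)^{4·3·2}·(-1)^3·(+1)^4 = -1.
v=17: a=17^-1·(≡9), b=17^0·(≡13) mod 17; (9|17)=+1, (13|17)=+1; (−1)^{-1·0·8}·(+1)^0·(+1)^-1 = +1.
v=11: a=11^0·(≡3), b=11^1·(≡7) mod 11; (3|11)=+1, (7|11)=-1; (−1)^{0·1·5}·(+1)^1·(-1)^0 = +1.
v=∞: -17 < 0 and -1430 < 0  ⇒  (a,b)_∞ = -1.
v=13: a=13^0·(≡4), b=13^1·(≡8) mod 13; (4|13)=+1, (8|13)=-1; (−1)^{0·1·6}·(+1)^1·(-1)^0 = +1.
v=3: a=3^2·(≡1), b=3^0·(≡1) mod 3; (1|3)=+1, (1|3)=+1; (−1)^{2·0·1}·(+1)^0·(+1)^2 = +1.
Ram(-17, -1430) = {5, ∞}; no ℚ_5-point on the conic.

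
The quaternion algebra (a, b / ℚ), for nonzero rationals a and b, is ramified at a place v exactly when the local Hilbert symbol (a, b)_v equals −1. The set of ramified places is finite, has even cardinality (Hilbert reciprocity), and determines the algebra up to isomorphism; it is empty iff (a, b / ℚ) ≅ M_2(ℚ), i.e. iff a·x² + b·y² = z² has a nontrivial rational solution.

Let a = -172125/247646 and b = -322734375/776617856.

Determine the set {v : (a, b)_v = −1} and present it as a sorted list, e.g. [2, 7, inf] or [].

(a, b) ≡ (-1190, -3570) mod (ℚ^×)²; places V = {2, 3, 5, 7, 17, 19, ∞}.
(a,b)_17: α=1, u≡1; β=1, v≡7 (mod 17); (1|17)=+1, (7|17)=-1; sign (−1)^0·+1^1·-1^1 = -1.
(a,b)_7: α=-3, u≡5; β=-5, v≡2 (mod 7); (5|7)=-1, (2|7)=+1; sign (−1)^1·-1^-5·+1^-3 = +1.
(a,b)_5: α=3, u≡3; β=7, v≡4 (mod 5); (3|5)=-1, (4|5)=+1; sign (−1)^0·-1^7·+1^3 = -1.
(a,b)_2: α=-1, β=-7; u≡5, v≡7 (mod 8); ε(u)ε(v)=0·1, αω(v)=-1·0, βω(u)=-7·1; sum ≡ 1  ⇒  -1.
(a,b)_∞: sgn(-1190)=−, sgn(-3570)=−, so -1.
(a,b)_19: α=-2, u≡17; β=-2, v≡12 (mod 19); (17|19)=+1, (12|19)=-1; sign (−1)^0·+1^-2·-1^-2 = +1.
(a,b)_3: α=4, u≡1; β=5, v≡1 (mod 3); (1|3)=+1, (1|3)=+1; sign (−1)^0·+1^5·+1^4 = +1.
Ram(-1190, -3570) = {2, 5, 17, ∞}; no ℚ_2-point on the conic.

[2, 5, 17, inf]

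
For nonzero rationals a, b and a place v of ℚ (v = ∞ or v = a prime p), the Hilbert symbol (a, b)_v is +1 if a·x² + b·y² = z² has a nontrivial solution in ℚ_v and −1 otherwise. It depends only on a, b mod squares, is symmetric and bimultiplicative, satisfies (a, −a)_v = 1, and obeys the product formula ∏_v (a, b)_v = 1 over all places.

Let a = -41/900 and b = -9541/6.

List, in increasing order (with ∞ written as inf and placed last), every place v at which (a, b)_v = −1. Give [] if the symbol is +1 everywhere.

(a, b) ≡ (-41, -57246) mod (ℚ^×)²; places V = {2, 3, 5, 7, 29, 41, 47, ∞}.
(a,b)_47: α=0, u≡21; β=1, v≡21 (mod 47); (21|47)=+1, (21|47)=+1; sign (−1)^0·+1^1·+1^0 = +1.
(a,b)_∞: sgn(-41)=−, sgn(-57246)=−, so -1.
(a,b)_2: α=-2, β=-1; u≡7, v≡1 (mod 8); ε(u)ε(v)=1·0, αω(v)=-2·0, βω(u)=-1·0; sum ≡ 0  ⇒  +1.
(a,b)_29: α=0, u≡17; β=1, v≡8 (mod 29); (17|29)=-1, (8|29)=-1; sign (−1)^0·-1^1·-1^0 = -1.
(a,b)_5: α=-2, u≡4; β=0, v≡4 (mod 5); (4|5)=+1, (4|5)=+1; sign (−1)^0·+1^0·+1^-2 = +1.
(a,b)_3: α=-2, u≡1; β=-1, v≡1 (mod 3); (1|3)=+1, (1|3)=+1; sign (−1)^0·+1^-1·+1^-2 = +1.
(a,b)_7: α=0, u≡2; β=1, v≡5 (mod 7); (2|7)=+1, (5|7)=-1; sign (−1)^0·+1^1·-1^0 = +1.
(a,b)_41: α=1, u≡21; β=0, v≡2 (mod 41); (21|41)=+1, (2|41)=+1; sign (−1)^0·+1^0·+1^1 = +1.
|Ram(-41, -57246)| = 2, even; anisotropic at {29, ∞}.

[29, inf]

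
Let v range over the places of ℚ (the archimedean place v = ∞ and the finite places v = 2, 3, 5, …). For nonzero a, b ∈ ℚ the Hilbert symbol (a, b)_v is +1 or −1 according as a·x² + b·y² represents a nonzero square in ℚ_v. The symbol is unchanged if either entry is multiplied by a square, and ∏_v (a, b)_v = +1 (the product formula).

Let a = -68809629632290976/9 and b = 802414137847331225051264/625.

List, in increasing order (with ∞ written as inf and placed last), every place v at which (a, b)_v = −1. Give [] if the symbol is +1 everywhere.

[2, 23]

Mod squares: a ≡ -506, b ≡ 12191426. Check v ∈ {∞, 2, 3, 5, 11, 13, 19, 23, 29, 37}.
v=3: a=3^-2·(≡1), b=3^0·(≡2) mod 3; (1|3)=+1, (2|3)=-1; (−1)^{-2·0·1}·(+1)^0·(-1)^-2 = +1.
v=11: a=11^3·(≡1), b=11^4·(≡1) mod 11; (1|11)=+1, (1|11)=+1; (−1)^{3·4·5}·(+1)^4·(+1)^3 = +1.
v=2: v_2(a)=5, v_2(b)=7; units ≡ 3, 1 (mod 8); ε·ε+αω+βω = 1·0+5·0+7·1 ≡ 1  ⇒  (a,b)_2 = -1.
v=37: a=37^2·(≡11), b=37^3·(≡19) mod 37; (11|37)=+1, (19|37)=-1; (−1)^{2·3·18}·(+1)^3·(-1)^2 = +1.
v=5: a=5^0·(≡1), b=5^-4·(≡4) mod 5; (1|5)=+1, (4|5)=+1; (−1)^{0·-4·2}·(+1)^-4·(+1)^0 = +1.
v=19: a=19^2·(≡5), b=19^3·(≡6) mod 19; (5|19)=+1, (6|19)=+1; (−1)^{2·3·9}·(+1)^3·(+1)^2 = +1.
v=∞: -506 < 0 and 12191426 > 0  ⇒  (a,b)_∞ = +1.
v=23: a=23^1·(≡12), b=23^1·(≡16) mod 23; (12|23)=+1, (16|23)=+1; (−1)^{1·1·11}·(+1)^1·(+1)^1 = -1.
v=29: a=29^2·(≡20), b=29^3·(≡21) mod 29; (20|29)=+1, (21|29)=-1; (−1)^{2·3·14}·(+1)^3·(-1)^2 = +1.
v=13: a=13^2·(≡12), b=13^3·(≡5) mod 13; (12|13)=+1, (5|13)=-1; (−1)^{2·3·6}·(+1)^3·(-1)^2 = +1.
Ram(-506, 12191426) = {2, 23}; no ℚ_2-point on the conic.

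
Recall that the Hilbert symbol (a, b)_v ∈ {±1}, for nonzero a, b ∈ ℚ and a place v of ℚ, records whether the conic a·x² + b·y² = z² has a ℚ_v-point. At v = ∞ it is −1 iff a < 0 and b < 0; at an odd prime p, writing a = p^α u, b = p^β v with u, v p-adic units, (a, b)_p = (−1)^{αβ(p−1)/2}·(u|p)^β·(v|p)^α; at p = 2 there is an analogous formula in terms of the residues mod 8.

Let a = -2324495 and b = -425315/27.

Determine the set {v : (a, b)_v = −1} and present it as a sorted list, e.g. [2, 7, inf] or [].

Mod squares: a ≡ -2324495, b ≡ -10545. Check v ∈ {∞, 2, 3, 5, 11, 17, 19, 23, 29, 37, 41}.
v=3: a=3^0·(≡1), b=3^-3·(≡1) mod 3; (1|3)=+1, (1|3)=+1; (−1)^{0·-3·1}·(+1)^-3·(+1)^0 = +1.
v=2: v_2(a)=0, v_2(b)=0; units ≡ 1, 7 (mod 8); ε·ε+αω+βω = 0·1+0·0+0·0 ≡ 0  ⇒  (a,b)_2 = +1.
v=11: a=11^0·(≡3), b=11^2·(≡1) mod 11; (3|11)=+1, (1|11)=+1; (−1)^{0·2·5}·(+1)^2·(+1)^0 = +1.
v=23: a=23^1·(≡20), b=23^0·(≡6) mod 23; (20|23)=-1, (6|23)=+1; (−1)^{1·0·11}·(-1)^0·(+1)^1 = +1.
v=17: a=17^1·(≡13), b=17^0·(≡11) mod 17; (13|17)=+1, (11|17)=-1; (−1)^{1·0·8}·(+1)^0·(-1)^1 = -1.
v=19: a=19^0·(≡3), b=19^1·(≡2) mod 19; (3|19)=-1, (2|19)=-1; (−1)^{0·1·9}·(-1)^1·(-1)^0 = -1.
v=41: a=41^1·(≡8), b=41^0·(≡25) mod 41; (8|41)=+1, (25|41)=+1; (−1)^{1·0·20}·(+1)^0·(+1)^1 = +1.
v=∞: -2324495 < 0 and -10545 < 0  ⇒  (a,b)_∞ = -1.
v=5: a=5^1·(≡1), b=5^1·(≡1) mod 5; (1|5)=+1, (1|5)=+1; (−1)^{1·1·2}·(+1)^1·(+1)^1 = +1.
v=29: a=29^1·(≡1), b=29^0·(≡15) mod 29; (1|29)=+1, (15|29)=-1; (−1)^{1·0·14}·(+1)^0·(-1)^1 = -1.
v=37: a=37^0·(≡30), b=37^1·(≡21) mod 37; (30|37)=+1, (21|37)=+1; (−1)^{0·1·18}·(+1)^1·(+1)^0 = +1.
|Ram(-2324495, -10545)| = 4, even; anisotropic at {17, 19, 29, ∞}.

[17, 19, 29, inf]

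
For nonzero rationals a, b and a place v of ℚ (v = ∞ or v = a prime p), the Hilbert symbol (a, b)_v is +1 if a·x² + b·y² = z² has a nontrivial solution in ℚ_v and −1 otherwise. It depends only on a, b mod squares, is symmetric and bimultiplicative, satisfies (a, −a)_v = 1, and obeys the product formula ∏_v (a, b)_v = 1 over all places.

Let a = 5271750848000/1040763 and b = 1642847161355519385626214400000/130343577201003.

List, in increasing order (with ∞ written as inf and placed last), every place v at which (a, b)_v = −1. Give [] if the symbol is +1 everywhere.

(a, b) ≡ (6090, 5655) mod (ℚ^×)²; places V = {2, 3, 5, 7, 13, 19, 29, 31, ∞}.
(a,b)_31: α=-2, u≡4; β=-4, v≡3 (mod 31); (4|31)=+1, (3|31)=-1; sign (−1)^0·+1^-4·-1^-2 = +1.
(a,b)_29: α=1, u≡6; β=3, v≡10 (mod 29); (6|29)=+1, (10|29)=-1; sign (−1)^0·+1^3·-1^1 = -1.
(a,b)_∞: sgn(6090)=+, sgn(5655)=+, so +1.
(a,b)_5: α=3, u≡3; β=5, v≡1 (mod 5); (3|5)=-1, (1|5)=+1; sign (−1)^0·-1^5·+1^3 = -1.
(a,b)_13: α=2, u≡8; β=5, v≡5 (mod 13); (8|13)=-1, (5|13)=-1; sign (−1)^0·-1^5·-1^2 = -1.
(a,b)_19: α=-2, u≡10; β=-6, v≡12 (mod 19); (10|19)=-1, (12|19)=-1; sign (−1)^0·-1^-6·-1^-2 = +1.
(a,b)_2: α=9, β=22; u≡5, v≡7 (mod 8); ε(u)ε(v)=0·1, αω(v)=9·0, βω(u)=22·1; sum ≡ 0  ⇒  +1.
(a,b)_3: α=-1, u≡2; β=-1, v≡1 (mod 3); (2|3)=-1, (1|3)=+1; sign (−1)^1·-1^-1·+1^-1 = +1.
(a,b)_7: α=5, u≡2; β=12, v≡3 (mod 7); (2|7)=+1, (3|7)=-1; sign (−1)^0·+1^12·-1^5 = -1.
(6090, 5655 / ℚ) ramifies at {5, 7, 13, 29}: a division algebra.

[5, 7, 13, 29]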